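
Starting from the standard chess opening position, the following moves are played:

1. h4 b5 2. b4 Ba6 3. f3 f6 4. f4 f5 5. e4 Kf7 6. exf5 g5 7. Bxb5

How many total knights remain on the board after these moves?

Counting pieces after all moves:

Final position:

  a b c d e f g h
  ─────────────────
8│♜ ♞ · ♛ · ♝ ♞ ♜│8
7│♟ · ♟ ♟ ♟ ♚ · ♟│7
6│♝ · · · · · · ·│6
5│· ♗ · · · ♙ ♟ ·│5
4│· ♙ · · · ♙ · ♙│4
3│· · · · · · · ·│3
2│♙ · ♙ ♙ · · ♙ ·│2
1│♖ ♘ ♗ ♕ ♔ · ♘ ♖│1
  ─────────────────
  a b c d e f g h


4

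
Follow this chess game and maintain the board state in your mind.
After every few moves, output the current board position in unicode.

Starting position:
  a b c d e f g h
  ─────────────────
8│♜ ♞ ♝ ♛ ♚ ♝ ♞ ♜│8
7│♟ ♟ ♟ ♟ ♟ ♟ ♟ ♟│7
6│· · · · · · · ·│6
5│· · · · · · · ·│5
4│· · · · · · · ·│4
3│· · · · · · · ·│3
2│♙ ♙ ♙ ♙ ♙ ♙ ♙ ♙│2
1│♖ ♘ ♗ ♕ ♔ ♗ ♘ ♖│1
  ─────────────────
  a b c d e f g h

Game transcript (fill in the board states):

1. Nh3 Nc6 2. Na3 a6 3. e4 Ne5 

  a b c d e f g h
  ─────────────────
8│♜ · ♝ ♛ ♚ ♝ ♞ ♜│8
7│· ♟ ♟ ♟ ♟ ♟ ♟ ♟│7
6│♟ · · · · · · ·│6
5│· · · · ♞ · · ·│5
4│· · · · ♙ · · ·│4
3│♘ · · · · · · ♘│3
2│♙ ♙ ♙ ♙ · ♙ ♙ ♙│2
1│♖ · ♗ ♕ ♔ ♗ · ♖│1
  ─────────────────
  a b c d e f g h

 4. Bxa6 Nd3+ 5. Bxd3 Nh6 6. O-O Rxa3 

  a b c d e f g h
  ─────────────────
8│· · ♝ ♛ ♚ ♝ · ♜│8
7│· ♟ ♟ ♟ ♟ ♟ ♟ ♟│7
6│· · · · · · · ♞│6
5│· · · · · · · ·│5
4│· · · · ♙ · · ·│4
3│♜ · · ♗ · · · ♘│3
2│♙ ♙ ♙ ♙ · ♙ ♙ ♙│2
1│♖ · ♗ ♕ · ♖ ♔ ·│1
  ─────────────────
  a b c d e f g h

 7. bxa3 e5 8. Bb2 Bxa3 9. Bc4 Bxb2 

  a b c d e f g h
  ─────────────────
8│· · ♝ ♛ ♚ · · ♜│8
7│· ♟ ♟ ♟ · ♟ ♟ ♟│7
6│· · · · · · · ♞│6
5│· · · · ♟ · · ·│5
4│· · ♗ · ♙ · · ·│4
3│· · · · · · · ♘│3
2│♙ ♝ ♙ ♙ · ♙ ♙ ♙│2
1│♖ · · ♕ · ♖ ♔ ·│1
  ─────────────────
  a b c d e f g h

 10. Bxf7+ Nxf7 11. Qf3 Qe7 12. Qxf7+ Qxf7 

  a b c d e f g h
  ─────────────────
8│· · ♝ · ♚ · · ♜│8
7│· ♟ ♟ ♟ · ♛ ♟ ♟│7
6│· · · · · · · ·│6
5│· · · · ♟ · · ·│5
4│· · · · ♙ · · ·│4
3│· · · · · · · ♘│3
2│♙ ♝ ♙ ♙ · ♙ ♙ ♙│2
1│♖ · · · · ♖ ♔ ·│1
  ─────────────────
  a b c d e f g h

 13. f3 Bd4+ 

  a b c d e f g h
  ─────────────────
8│· · ♝ · ♚ · · ♜│8
7│· ♟ ♟ ♟ · ♛ ♟ ♟│7
6│· · · · · · · ·│6
5│· · · · ♟ · · ·│5
4│· · · ♝ ♙ · · ·│4
3│· · · · · ♙ · ♘│3
2│♙ · ♙ ♙ · · ♙ ♙│2
1│♖ · · · · ♖ ♔ ·│1
  ─────────────────
  a b c d e f g h


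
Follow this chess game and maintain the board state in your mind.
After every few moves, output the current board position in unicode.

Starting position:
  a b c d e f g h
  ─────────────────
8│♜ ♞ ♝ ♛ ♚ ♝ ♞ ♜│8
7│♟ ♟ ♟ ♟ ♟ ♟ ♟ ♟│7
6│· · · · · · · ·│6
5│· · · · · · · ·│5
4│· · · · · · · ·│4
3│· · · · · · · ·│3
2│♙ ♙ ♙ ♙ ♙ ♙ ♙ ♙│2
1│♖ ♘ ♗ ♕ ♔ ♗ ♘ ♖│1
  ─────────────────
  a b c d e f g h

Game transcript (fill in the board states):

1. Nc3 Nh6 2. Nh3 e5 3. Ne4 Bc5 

  a b c d e f g h
  ─────────────────
8│♜ ♞ ♝ ♛ ♚ · · ♜│8
7│♟ ♟ ♟ ♟ · ♟ ♟ ♟│7
6│· · · · · · · ♞│6
5│· · ♝ · ♟ · · ·│5
4│· · · · ♘ · · ·│4
3│· · · · · · · ♘│3
2│♙ ♙ ♙ ♙ ♙ ♙ ♙ ♙│2
1│♖ · ♗ ♕ ♔ ♗ · ♖│1
  ─────────────────
  a b c d e f g h

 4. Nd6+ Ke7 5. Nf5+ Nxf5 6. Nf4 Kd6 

  a b c d e f g h
  ─────────────────
8│♜ ♞ ♝ ♛ · · · ♜│8
7│♟ ♟ ♟ ♟ · ♟ ♟ ♟│7
6│· · · ♚ · · · ·│6
5│· · ♝ · ♟ ♞ · ·│5
4│· · · · · ♘ · ·│4
3│· · · · · · · ·│3
2│♙ ♙ ♙ ♙ ♙ ♙ ♙ ♙│2
1│♖ · ♗ ♕ ♔ ♗ · ♖│1
  ─────────────────
  a b c d e f g h

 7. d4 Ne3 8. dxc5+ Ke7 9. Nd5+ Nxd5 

  a b c d e f g h
  ─────────────────
8│♜ ♞ ♝ ♛ · · · ♜│8
7│♟ ♟ ♟ ♟ ♚ ♟ ♟ ♟│7
6│· · · · · · · ·│6
5│· · ♙ ♞ ♟ · · ·│5
4│· · · · · · · ·│4
3│· · · · · · · ·│3
2│♙ ♙ ♙ · ♙ ♙ ♙ ♙│2
1│♖ · ♗ ♕ ♔ ♗ · ♖│1
  ─────────────────
  a b c d e f g h

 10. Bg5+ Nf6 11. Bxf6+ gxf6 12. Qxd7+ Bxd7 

  a b c d e f g h
  ─────────────────
8│♜ ♞ · ♛ · · · ♜│8
7│♟ ♟ ♟ ♝ ♚ ♟ · ♟│7
6│· · · · · ♟ · ·│6
5│· · ♙ · ♟ · · ·│5
4│· · · · · · · ·│4
3│· · · · · · · ·│3
2│♙ ♙ ♙ · ♙ ♙ ♙ ♙│2
1│♖ · · · ♔ ♗ · ♖│1
  ─────────────────
  a b c d e f g h

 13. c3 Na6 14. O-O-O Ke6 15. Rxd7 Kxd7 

  a b c d e f g h
  ─────────────────
8│♜ · · ♛ · · · ♜│8
7│♟ ♟ ♟ ♚ · ♟ · ♟│7
6│♞ · · · · ♟ · ·│6
5│· · ♙ · ♟ · · ·│5
4│· · · · · · · ·│4
3│· · ♙ · · · · ·│3
2│♙ ♙ · · ♙ ♙ ♙ ♙│2
1│· · ♔ · · ♗ · ♖│1
  ─────────────────
  a b c d e f g h



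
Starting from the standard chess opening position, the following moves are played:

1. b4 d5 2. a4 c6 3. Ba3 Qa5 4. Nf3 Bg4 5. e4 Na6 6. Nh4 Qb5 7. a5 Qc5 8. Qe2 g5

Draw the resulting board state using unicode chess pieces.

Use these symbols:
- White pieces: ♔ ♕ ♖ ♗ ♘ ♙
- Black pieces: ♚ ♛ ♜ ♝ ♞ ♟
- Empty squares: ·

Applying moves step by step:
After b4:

♜ ♞ ♝ ♛ ♚ ♝ ♞ ♜
♟ ♟ ♟ ♟ ♟ ♟ ♟ ♟
· · · · · · · ·
· · · · · · · ·
· ♙ · · · · · ·
· · · · · · · ·
♙ · ♙ ♙ ♙ ♙ ♙ ♙
♖ ♘ ♗ ♕ ♔ ♗ ♘ ♖


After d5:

♜ ♞ ♝ ♛ ♚ ♝ ♞ ♜
♟ ♟ ♟ · ♟ ♟ ♟ ♟
· · · · · · · ·
· · · ♟ · · · ·
· ♙ · · · · · ·
· · · · · · · ·
♙ · ♙ ♙ ♙ ♙ ♙ ♙
♖ ♘ ♗ ♕ ♔ ♗ ♘ ♖


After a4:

♜ ♞ ♝ ♛ ♚ ♝ ♞ ♜
♟ ♟ ♟ · ♟ ♟ ♟ ♟
· · · · · · · ·
· · · ♟ · · · ·
♙ ♙ · · · · · ·
· · · · · · · ·
· · ♙ ♙ ♙ ♙ ♙ ♙
♖ ♘ ♗ ♕ ♔ ♗ ♘ ♖


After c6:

♜ ♞ ♝ ♛ ♚ ♝ ♞ ♜
♟ ♟ · · ♟ ♟ ♟ ♟
· · ♟ · · · · ·
· · · ♟ · · · ·
♙ ♙ · · · · · ·
· · · · · · · ·
· · ♙ ♙ ♙ ♙ ♙ ♙
♖ ♘ ♗ ♕ ♔ ♗ ♘ ♖


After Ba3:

♜ ♞ ♝ ♛ ♚ ♝ ♞ ♜
♟ ♟ · · ♟ ♟ ♟ ♟
· · ♟ · · · · ·
· · · ♟ · · · ·
♙ ♙ · · · · · ·
♗ · · · · · · ·
· · ♙ ♙ ♙ ♙ ♙ ♙
♖ ♘ · ♕ ♔ ♗ ♘ ♖


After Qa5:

♜ ♞ ♝ · ♚ ♝ ♞ ♜
♟ ♟ · · ♟ ♟ ♟ ♟
· · ♟ · · · · ·
♛ · · ♟ · · · ·
♙ ♙ · · · · · ·
♗ · · · · · · ·
· · ♙ ♙ ♙ ♙ ♙ ♙
♖ ♘ · ♕ ♔ ♗ ♘ ♖


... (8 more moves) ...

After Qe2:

♜ · · · ♚ ♝ ♞ ♜
♟ ♟ · · ♟ ♟ ♟ ♟
♞ · ♟ · · · · ·
♙ · ♛ ♟ · · · ·
· ♙ · · ♙ · ♝ ♘
♗ · · · · · · ·
· · ♙ ♙ ♕ ♙ ♙ ♙
♖ ♘ · · ♔ ♗ · ♖


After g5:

♜ · · · ♚ ♝ ♞ ♜
♟ ♟ · · ♟ ♟ · ♟
♞ · ♟ · · · · ·
♙ · ♛ ♟ · · ♟ ·
· ♙ · · ♙ · ♝ ♘
♗ · · · · · · ·
· · ♙ ♙ ♕ ♙ ♙ ♙
♖ ♘ · · ♔ ♗ · ♖



  a b c d e f g h
  ─────────────────
8│♜ · · · ♚ ♝ ♞ ♜│8
7│♟ ♟ · · ♟ ♟ · ♟│7
6│♞ · ♟ · · · · ·│6
5│♙ · ♛ ♟ · · ♟ ·│5
4│· ♙ · · ♙ · ♝ ♘│4
3│♗ · · · · · · ·│3
2│· · ♙ ♙ ♕ ♙ ♙ ♙│2
1│♖ ♘ · · ♔ ♗ · ♖│1
  ─────────────────
  a b c d e f g h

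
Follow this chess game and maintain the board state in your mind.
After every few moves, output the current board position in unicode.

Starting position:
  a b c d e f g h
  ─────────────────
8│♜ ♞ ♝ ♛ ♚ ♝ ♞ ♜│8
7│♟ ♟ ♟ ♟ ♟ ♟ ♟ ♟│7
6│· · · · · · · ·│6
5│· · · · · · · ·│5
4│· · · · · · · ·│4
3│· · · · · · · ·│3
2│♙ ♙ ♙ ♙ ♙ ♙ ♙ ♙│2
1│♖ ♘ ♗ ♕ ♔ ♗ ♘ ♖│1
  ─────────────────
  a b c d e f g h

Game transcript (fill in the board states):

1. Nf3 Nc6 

  a b c d e f g h
  ─────────────────
8│♜ · ♝ ♛ ♚ ♝ ♞ ♜│8
7│♟ ♟ ♟ ♟ ♟ ♟ ♟ ♟│7
6│· · ♞ · · · · ·│6
5│· · · · · · · ·│5
4│· · · · · · · ·│4
3│· · · · · ♘ · ·│3
2│♙ ♙ ♙ ♙ ♙ ♙ ♙ ♙│2
1│♖ ♘ ♗ ♕ ♔ ♗ · ♖│1
  ─────────────────
  a b c d e f g h

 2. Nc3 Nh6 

  a b c d e f g h
  ─────────────────
8│♜ · ♝ ♛ ♚ ♝ · ♜│8
7│♟ ♟ ♟ ♟ ♟ ♟ ♟ ♟│7
6│· · ♞ · · · · ♞│6
5│· · · · · · · ·│5
4│· · · · · · · ·│4
3│· · ♘ · · ♘ · ·│3
2│♙ ♙ ♙ ♙ ♙ ♙ ♙ ♙│2
1│♖ · ♗ ♕ ♔ ♗ · ♖│1
  ─────────────────
  a b c d e f g h

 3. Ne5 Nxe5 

  a b c d e f g h
  ─────────────────
8│♜ · ♝ ♛ ♚ ♝ · ♜│8
7│♟ ♟ ♟ ♟ ♟ ♟ ♟ ♟│7
6│· · · · · · · ♞│6
5│· · · · ♞ · · ·│5
4│· · · · · · · ·│4
3│· · ♘ · · · · ·│3
2│♙ ♙ ♙ ♙ ♙ ♙ ♙ ♙│2
1│♖ · ♗ ♕ ♔ ♗ · ♖│1
  ─────────────────
  a b c d e f g h

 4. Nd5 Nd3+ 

  a b c d e f g h
  ─────────────────
8│♜ · ♝ ♛ ♚ ♝ · ♜│8
7│♟ ♟ ♟ ♟ ♟ ♟ ♟ ♟│7
6│· · · · · · · ♞│6
5│· · · ♘ · · · ·│5
4│· · · · · · · ·│4
3│· · · ♞ · · · ·│3
2│♙ ♙ ♙ ♙ ♙ ♙ ♙ ♙│2
1│♖ · ♗ ♕ ♔ ♗ · ♖│1
  ─────────────────
  a b c d e f g h

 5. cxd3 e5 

  a b c d e f g h
  ─────────────────
8│♜ · ♝ ♛ ♚ ♝ · ♜│8
7│♟ ♟ ♟ ♟ · ♟ ♟ ♟│7
6│· · · · · · · ♞│6
5│· · · ♘ ♟ · · ·│5
4│· · · · · · · ·│4
3│· · · ♙ · · · ·│3
2│♙ ♙ · ♙ ♙ ♙ ♙ ♙│2
1│♖ · ♗ ♕ ♔ ♗ · ♖│1
  ─────────────────
  a b c d e f g h



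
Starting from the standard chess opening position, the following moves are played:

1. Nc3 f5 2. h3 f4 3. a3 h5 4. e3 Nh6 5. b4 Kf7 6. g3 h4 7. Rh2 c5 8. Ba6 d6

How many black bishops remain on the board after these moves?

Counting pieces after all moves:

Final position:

  a b c d e f g h
  ─────────────────
8│♜ ♞ ♝ ♛ · ♝ · ♜│8
7│♟ ♟ · · ♟ ♚ ♟ ·│7
6│♗ · · ♟ · · · ♞│6
5│· · ♟ · · · · ·│5
4│· ♙ · · · ♟ · ♟│4
3│♙ · ♘ · ♙ · ♙ ♙│3
2│· · ♙ ♙ · ♙ · ♖│2
1│♖ · ♗ ♕ ♔ · ♘ ·│1
  ─────────────────
  a b c d e f g h


2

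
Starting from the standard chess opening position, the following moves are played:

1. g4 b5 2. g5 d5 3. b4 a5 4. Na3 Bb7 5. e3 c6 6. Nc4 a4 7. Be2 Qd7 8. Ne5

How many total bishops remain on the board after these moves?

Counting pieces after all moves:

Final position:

  a b c d e f g h
  ─────────────────
8│♜ ♞ · · ♚ ♝ ♞ ♜│8
7│· ♝ · ♛ ♟ ♟ ♟ ♟│7
6│· · ♟ · · · · ·│6
5│· ♟ · ♟ ♘ · ♙ ·│5
4│♟ ♙ · · · · · ·│4
3│· · · · ♙ · · ·│3
2│♙ · ♙ ♙ ♗ ♙ · ♙│2
1│♖ · ♗ ♕ ♔ · ♘ ♖│1
  ─────────────────
  a b c d e f g h


4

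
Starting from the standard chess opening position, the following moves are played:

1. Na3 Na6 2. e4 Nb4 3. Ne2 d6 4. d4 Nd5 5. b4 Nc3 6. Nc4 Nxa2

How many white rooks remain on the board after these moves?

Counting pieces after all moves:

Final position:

  a b c d e f g h
  ─────────────────
8│♜ · ♝ ♛ ♚ ♝ ♞ ♜│8
7│♟ ♟ ♟ · ♟ ♟ ♟ ♟│7
6│· · · ♟ · · · ·│6
5│· · · · · · · ·│5
4│· ♙ ♘ ♙ ♙ · · ·│4
3│· · · · · · · ·│3
2│♞ · ♙ · ♘ ♙ ♙ ♙│2
1│♖ · ♗ ♕ ♔ ♗ · ♖│1
  ─────────────────
  a b c d e f g h


2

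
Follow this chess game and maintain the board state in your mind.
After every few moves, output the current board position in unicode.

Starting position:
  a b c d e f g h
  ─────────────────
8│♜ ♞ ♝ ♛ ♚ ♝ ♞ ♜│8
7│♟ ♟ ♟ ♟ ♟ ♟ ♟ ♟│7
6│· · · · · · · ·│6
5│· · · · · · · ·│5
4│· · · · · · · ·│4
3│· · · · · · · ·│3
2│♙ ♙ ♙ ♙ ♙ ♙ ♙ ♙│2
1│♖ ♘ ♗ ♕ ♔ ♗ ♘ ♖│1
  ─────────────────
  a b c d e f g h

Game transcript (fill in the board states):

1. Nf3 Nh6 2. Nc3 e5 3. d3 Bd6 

  a b c d e f g h
  ─────────────────
8│♜ ♞ ♝ ♛ ♚ · · ♜│8
7│♟ ♟ ♟ ♟ · ♟ ♟ ♟│7
6│· · · ♝ · · · ♞│6
5│· · · · ♟ · · ·│5
4│· · · · · · · ·│4
3│· · ♘ ♙ · ♘ · ·│3
2│♙ ♙ ♙ · ♙ ♙ ♙ ♙│2
1│♖ · ♗ ♕ ♔ ♗ · ♖│1
  ─────────────────
  a b c d e f g h

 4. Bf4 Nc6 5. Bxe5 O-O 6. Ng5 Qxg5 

  a b c d e f g h
  ─────────────────
8│♜ · ♝ · · ♜ ♚ ·│8
7│♟ ♟ ♟ ♟ · ♟ ♟ ♟│7
6│· · ♞ ♝ · · · ♞│6
5│· · · · ♗ · ♛ ·│5
4│· · · · · · · ·│4
3│· · ♘ ♙ · · · ·│3
2│♙ ♙ ♙ · ♙ ♙ ♙ ♙│2
1│♖ · · ♕ ♔ ♗ · ♖│1
  ─────────────────
  a b c d e f g h

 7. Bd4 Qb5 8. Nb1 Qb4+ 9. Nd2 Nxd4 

  a b c d e f g h
  ─────────────────
8│♜ · ♝ · · ♜ ♚ ·│8
7│♟ ♟ ♟ ♟ · ♟ ♟ ♟│7
6│· · · ♝ · · · ♞│6
5│· · · · · · · ·│5
4│· ♛ · ♞ · · · ·│4
3│· · · ♙ · · · ·│3
2│♙ ♙ ♙ ♘ ♙ ♙ ♙ ♙│2
1│♖ · · ♕ ♔ ♗ · ♖│1
  ─────────────────
  a b c d e f g h

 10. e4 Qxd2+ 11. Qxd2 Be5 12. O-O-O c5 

  a b c d e f g h
  ─────────────────
8│♜ · ♝ · · ♜ ♚ ·│8
7│♟ ♟ · ♟ · ♟ ♟ ♟│7
6│· · · · · · · ♞│6
5│· · ♟ · ♝ · · ·│5
4│· · · ♞ ♙ · · ·│4
3│· · · ♙ · · · ·│3
2│♙ ♙ ♙ ♕ · ♙ ♙ ♙│2
1│· · ♔ ♖ · ♗ · ♖│1
  ─────────────────
  a b c d e f g h

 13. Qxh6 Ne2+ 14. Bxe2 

  a b c d e f g h
  ─────────────────
8│♜ · ♝ · · ♜ ♚ ·│8
7│♟ ♟ · ♟ · ♟ ♟ ♟│7
6│· · · · · · · ♕│6
5│· · ♟ · ♝ · · ·│5
4│· · · · ♙ · · ·│4
3│· · · ♙ · · · ·│3
2│♙ ♙ ♙ · ♗ ♙ ♙ ♙│2
1│· · ♔ ♖ · · · ♖│1
  ─────────────────
  a b c d e f g h


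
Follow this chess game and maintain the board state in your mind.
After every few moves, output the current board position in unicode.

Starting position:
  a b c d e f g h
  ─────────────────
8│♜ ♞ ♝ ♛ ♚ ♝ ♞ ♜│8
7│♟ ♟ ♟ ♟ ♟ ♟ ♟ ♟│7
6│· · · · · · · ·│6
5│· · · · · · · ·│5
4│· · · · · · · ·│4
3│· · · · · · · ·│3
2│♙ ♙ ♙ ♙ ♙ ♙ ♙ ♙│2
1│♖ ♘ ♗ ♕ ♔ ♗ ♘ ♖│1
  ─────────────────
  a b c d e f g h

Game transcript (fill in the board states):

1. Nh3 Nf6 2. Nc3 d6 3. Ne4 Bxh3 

  a b c d e f g h
  ─────────────────
8│♜ ♞ · ♛ ♚ ♝ · ♜│8
7│♟ ♟ ♟ · ♟ ♟ ♟ ♟│7
6│· · · ♟ · ♞ · ·│6
5│· · · · · · · ·│5
4│· · · · ♘ · · ·│4
3│· · · · · · · ♝│3
2│♙ ♙ ♙ ♙ ♙ ♙ ♙ ♙│2
1│♖ · ♗ ♕ ♔ ♗ · ♖│1
  ─────────────────
  a b c d e f g h

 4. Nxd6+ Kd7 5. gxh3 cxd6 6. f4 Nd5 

  a b c d e f g h
  ─────────────────
8│♜ ♞ · ♛ · ♝ · ♜│8
7│♟ ♟ · ♚ ♟ ♟ ♟ ♟│7
6│· · · ♟ · · · ·│6
5│· · · ♞ · · · ·│5
4│· · · · · ♙ · ·│4
3│· · · · · · · ♙│3
2│♙ ♙ ♙ ♙ ♙ · · ♙│2
1│♖ · ♗ ♕ ♔ ♗ · ♖│1
  ─────────────────
  a b c d e f g h

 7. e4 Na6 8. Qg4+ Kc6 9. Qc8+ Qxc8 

  a b c d e f g h
  ─────────────────
8│♜ · ♛ · · ♝ · ♜│8
7│♟ ♟ · · ♟ ♟ ♟ ♟│7
6│♞ · ♚ ♟ · · · ·│6
5│· · · ♞ · · · ·│5
4│· · · · ♙ ♙ · ·│4
3│· · · · · · · ♙│3
2│♙ ♙ ♙ ♙ · · · ♙│2
1│♖ · ♗ · ♔ ♗ · ♖│1
  ─────────────────
  a b c d e f g h

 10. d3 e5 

  a b c d e f g h
  ─────────────────
8│♜ · ♛ · · ♝ · ♜│8
7│♟ ♟ · · · ♟ ♟ ♟│7
6│♞ · ♚ ♟ · · · ·│6
5│· · · ♞ ♟ · · ·│5
4│· · · · ♙ ♙ · ·│4
3│· · · ♙ · · · ♙│3
2│♙ ♙ ♙ · · · · ♙│2
1│♖ · ♗ · ♔ ♗ · ♖│1
  ─────────────────
  a b c d e f g h


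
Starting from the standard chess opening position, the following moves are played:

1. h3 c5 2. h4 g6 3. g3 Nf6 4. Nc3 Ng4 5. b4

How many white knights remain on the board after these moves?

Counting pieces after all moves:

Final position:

  a b c d e f g h
  ─────────────────
8│♜ ♞ ♝ ♛ ♚ ♝ · ♜│8
7│♟ ♟ · ♟ ♟ ♟ · ♟│7
6│· · · · · · ♟ ·│6
5│· · ♟ · · · · ·│5
4│· ♙ · · · · ♞ ♙│4
3│· · ♘ · · · ♙ ·│3
2│♙ · ♙ ♙ ♙ ♙ · ·│2
1│♖ · ♗ ♕ ♔ ♗ ♘ ♖│1
  ─────────────────
  a b c d e f g h


2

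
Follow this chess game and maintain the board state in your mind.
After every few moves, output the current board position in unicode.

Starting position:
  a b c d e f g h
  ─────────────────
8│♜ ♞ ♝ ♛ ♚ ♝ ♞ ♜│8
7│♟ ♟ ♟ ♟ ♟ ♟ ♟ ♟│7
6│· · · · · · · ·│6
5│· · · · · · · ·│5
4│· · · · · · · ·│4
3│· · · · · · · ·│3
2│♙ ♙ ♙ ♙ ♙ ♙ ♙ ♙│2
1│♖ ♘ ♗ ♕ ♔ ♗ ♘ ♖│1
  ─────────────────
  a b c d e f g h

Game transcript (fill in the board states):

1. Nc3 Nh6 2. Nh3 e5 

  a b c d e f g h
  ─────────────────
8│♜ ♞ ♝ ♛ ♚ ♝ · ♜│8
7│♟ ♟ ♟ ♟ · ♟ ♟ ♟│7
6│· · · · · · · ♞│6
5│· · · · ♟ · · ·│5
4│· · · · · · · ·│4
3│· · ♘ · · · · ♘│3
2│♙ ♙ ♙ ♙ ♙ ♙ ♙ ♙│2
1│♖ · ♗ ♕ ♔ ♗ · ♖│1
  ─────────────────
  a b c d e f g h

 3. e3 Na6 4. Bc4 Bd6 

  a b c d e f g h
  ─────────────────
8│♜ · ♝ ♛ ♚ · · ♜│8
7│♟ ♟ ♟ ♟ · ♟ ♟ ♟│7
6│♞ · · ♝ · · · ♞│6
5│· · · · ♟ · · ·│5
4│· · ♗ · · · · ·│4
3│· · ♘ · ♙ · · ♘│3
2│♙ ♙ ♙ ♙ · ♙ ♙ ♙│2
1│♖ · ♗ ♕ ♔ · · ♖│1
  ─────────────────
  a b c d e f g h

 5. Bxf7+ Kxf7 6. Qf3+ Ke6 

  a b c d e f g h
  ─────────────────
8│♜ · ♝ ♛ · · · ♜│8
7│♟ ♟ ♟ ♟ · · ♟ ♟│7
6│♞ · · ♝ ♚ · · ♞│6
5│· · · · ♟ · · ·│5
4│· · · · · · · ·│4
3│· · ♘ · ♙ ♕ · ♘│3
2│♙ ♙ ♙ ♙ · ♙ ♙ ♙│2
1│♖ · ♗ · ♔ · · ♖│1
  ─────────────────
  a b c d e f g h

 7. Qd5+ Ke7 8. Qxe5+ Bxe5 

  a b c d e f g h
  ─────────────────
8│♜ · ♝ ♛ · · · ♜│8
7│♟ ♟ ♟ ♟ ♚ · ♟ ♟│7
6│♞ · · · · · · ♞│6
5│· · · · ♝ · · ·│5
4│· · · · · · · ·│4
3│· · ♘ · ♙ · · ♘│3
2│♙ ♙ ♙ ♙ · ♙ ♙ ♙│2
1│♖ · ♗ · ♔ · · ♖│1
  ─────────────────
  a b c d e f g h

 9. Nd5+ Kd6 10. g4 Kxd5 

  a b c d e f g h
  ─────────────────
8│♜ · ♝ ♛ · · · ♜│8
7│♟ ♟ ♟ ♟ · · ♟ ♟│7
6│♞ · · · · · · ♞│6
5│· · · ♚ ♝ · · ·│5
4│· · · · · · ♙ ·│4
3│· · · · ♙ · · ♘│3
2│♙ ♙ ♙ ♙ · ♙ · ♙│2
1│♖ · ♗ · ♔ · · ♖│1
  ─────────────────
  a b c d e f g h



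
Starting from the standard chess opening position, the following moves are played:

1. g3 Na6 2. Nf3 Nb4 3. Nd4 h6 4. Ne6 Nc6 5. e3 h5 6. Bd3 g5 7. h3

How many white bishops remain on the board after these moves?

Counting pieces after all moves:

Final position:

  a b c d e f g h
  ─────────────────
8│♜ · ♝ ♛ ♚ ♝ ♞ ♜│8
7│♟ ♟ ♟ ♟ ♟ ♟ · ·│7
6│· · ♞ · ♘ · · ·│6
5│· · · · · · ♟ ♟│5
4│· · · · · · · ·│4
3│· · · ♗ ♙ · ♙ ♙│3
2│♙ ♙ ♙ ♙ · ♙ · ·│2
1│♖ ♘ ♗ ♕ ♔ · · ♖│1
  ─────────────────
  a b c d e f g h


2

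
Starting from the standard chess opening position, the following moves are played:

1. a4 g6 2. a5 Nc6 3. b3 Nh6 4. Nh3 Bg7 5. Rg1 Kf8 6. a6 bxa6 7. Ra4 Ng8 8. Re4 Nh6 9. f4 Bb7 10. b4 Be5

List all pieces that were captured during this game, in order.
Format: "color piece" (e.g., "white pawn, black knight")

Tracking captures:
  bxa6: captured white pawn

white pawn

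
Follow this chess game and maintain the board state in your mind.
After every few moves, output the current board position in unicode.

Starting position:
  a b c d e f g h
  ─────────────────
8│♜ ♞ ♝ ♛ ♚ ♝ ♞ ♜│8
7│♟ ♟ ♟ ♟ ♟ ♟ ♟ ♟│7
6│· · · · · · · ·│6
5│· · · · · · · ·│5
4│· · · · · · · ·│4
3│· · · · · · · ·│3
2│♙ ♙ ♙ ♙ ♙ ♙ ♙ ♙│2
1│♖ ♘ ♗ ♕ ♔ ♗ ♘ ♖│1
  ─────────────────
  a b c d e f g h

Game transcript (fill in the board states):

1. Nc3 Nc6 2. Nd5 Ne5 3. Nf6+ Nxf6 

  a b c d e f g h
  ─────────────────
8│♜ · ♝ ♛ ♚ ♝ · ♜│8
7│♟ ♟ ♟ ♟ ♟ ♟ ♟ ♟│7
6│· · · · · ♞ · ·│6
5│· · · · ♞ · · ·│5
4│· · · · · · · ·│4
3│· · · · · · · ·│3
2│♙ ♙ ♙ ♙ ♙ ♙ ♙ ♙│2
1│♖ · ♗ ♕ ♔ ♗ ♘ ♖│1
  ─────────────────
  a b c d e f g h

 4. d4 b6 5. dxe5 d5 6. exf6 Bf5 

  a b c d e f g h
  ─────────────────
8│♜ · · ♛ ♚ ♝ · ♜│8
7│♟ · ♟ · ♟ ♟ ♟ ♟│7
6│· ♟ · · · ♙ · ·│6
5│· · · ♟ · ♝ · ·│5
4│· · · · · · · ·│4
3│· · · · · · · ·│3
2│♙ ♙ ♙ · ♙ ♙ ♙ ♙│2
1│♖ · ♗ ♕ ♔ ♗ ♘ ♖│1
  ─────────────────
  a b c d e f g h

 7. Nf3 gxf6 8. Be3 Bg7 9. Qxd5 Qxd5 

  a b c d e f g h
  ─────────────────
8│♜ · · · ♚ · · ♜│8
7│♟ · ♟ · ♟ ♟ ♝ ♟│7
6│· ♟ · · · ♟ · ·│6
5│· · · ♛ · ♝ · ·│5
4│· · · · · · · ·│4
3│· · · · ♗ ♘ · ·│3
2│♙ ♙ ♙ · ♙ ♙ ♙ ♙│2
1│♖ · · · ♔ ♗ · ♖│1
  ─────────────────
  a b c d e f g h

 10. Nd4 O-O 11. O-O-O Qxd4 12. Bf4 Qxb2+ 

  a b c d e f g h
  ─────────────────
8│♜ · · · · ♜ ♚ ·│8
7│♟ · ♟ · ♟ ♟ ♝ ♟│7
6│· ♟ · · · ♟ · ·│6
5│· · · · · ♝ · ·│5
4│· · · · · ♗ · ·│4
3│· · · · · · · ·│3
2│♙ ♛ ♙ · ♙ ♙ ♙ ♙│2
1│· · ♔ ♖ · ♗ · ♖│1
  ─────────────────
  a b c d e f g h

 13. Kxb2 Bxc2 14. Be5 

  a b c d e f g h
  ─────────────────
8│♜ · · · · ♜ ♚ ·│8
7│♟ · ♟ · ♟ ♟ ♝ ♟│7
6│· ♟ · · · ♟ · ·│6
5│· · · · ♗ · · ·│5
4│· · · · · · · ·│4
3│· · · · · · · ·│3
2│♙ ♔ ♝ · ♙ ♙ ♙ ♙│2
1│· · · ♖ · ♗ · ♖│1
  ─────────────────
  a b c d e f g h


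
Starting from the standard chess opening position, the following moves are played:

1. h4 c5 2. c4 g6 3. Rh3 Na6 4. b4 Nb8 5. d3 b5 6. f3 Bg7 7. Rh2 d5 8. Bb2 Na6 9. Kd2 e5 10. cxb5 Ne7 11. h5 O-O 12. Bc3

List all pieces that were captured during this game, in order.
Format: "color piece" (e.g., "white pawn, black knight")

Tracking captures:
  cxb5: captured black pawn

black pawn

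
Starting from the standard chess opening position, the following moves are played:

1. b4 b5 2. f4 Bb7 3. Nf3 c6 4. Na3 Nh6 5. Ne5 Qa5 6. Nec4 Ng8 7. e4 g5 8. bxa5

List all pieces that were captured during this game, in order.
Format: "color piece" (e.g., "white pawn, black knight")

Tracking captures:
  bxa5: captured black queen

black queen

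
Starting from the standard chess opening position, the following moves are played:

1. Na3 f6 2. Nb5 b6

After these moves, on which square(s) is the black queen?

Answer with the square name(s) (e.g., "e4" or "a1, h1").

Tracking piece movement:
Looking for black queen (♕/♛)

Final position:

  a b c d e f g h
  ─────────────────
8│♜ ♞ ♝ ♛ ♚ ♝ ♞ ♜│8
7│♟ · ♟ ♟ ♟ · ♟ ♟│7
6│· ♟ · · · ♟ · ·│6
5│· ♘ · · · · · ·│5
4│· · · · · · · ·│4
3│· · · · · · · ·│3
2│♙ ♙ ♙ ♙ ♙ ♙ ♙ ♙│2
1│♖ · ♗ ♕ ♔ ♗ ♘ ♖│1
  ─────────────────
  a b c d e f g h


d8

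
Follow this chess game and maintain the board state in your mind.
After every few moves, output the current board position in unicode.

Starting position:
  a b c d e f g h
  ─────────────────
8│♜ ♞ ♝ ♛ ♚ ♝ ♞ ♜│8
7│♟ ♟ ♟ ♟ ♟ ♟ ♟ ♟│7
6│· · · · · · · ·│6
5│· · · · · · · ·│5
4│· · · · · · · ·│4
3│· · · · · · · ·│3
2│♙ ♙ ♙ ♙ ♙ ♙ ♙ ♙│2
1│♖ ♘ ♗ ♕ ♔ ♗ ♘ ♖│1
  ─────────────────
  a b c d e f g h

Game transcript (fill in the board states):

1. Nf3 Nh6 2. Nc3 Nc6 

  a b c d e f g h
  ─────────────────
8│♜ · ♝ ♛ ♚ ♝ · ♜│8
7│♟ ♟ ♟ ♟ ♟ ♟ ♟ ♟│7
6│· · ♞ · · · · ♞│6
5│· · · · · · · ·│5
4│· · · · · · · ·│4
3│· · ♘ · · ♘ · ·│3
2│♙ ♙ ♙ ♙ ♙ ♙ ♙ ♙│2
1│♖ · ♗ ♕ ♔ ♗ · ♖│1
  ─────────────────
  a b c d e f g h

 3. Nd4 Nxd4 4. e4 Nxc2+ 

  a b c d e f g h
  ─────────────────
8│♜ · ♝ ♛ ♚ ♝ · ♜│8
7│♟ ♟ ♟ ♟ ♟ ♟ ♟ ♟│7
6│· · · · · · · ♞│6
5│· · · · · · · ·│5
4│· · · · ♙ · · ·│4
3│· · ♘ · · · · ·│3
2│♙ ♙ ♞ ♙ · ♙ ♙ ♙│2
1│♖ · ♗ ♕ ♔ ♗ · ♖│1
  ─────────────────
  a b c d e f g h

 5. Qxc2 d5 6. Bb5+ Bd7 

  a b c d e f g h
  ─────────────────
8│♜ · · ♛ ♚ ♝ · ♜│8
7│♟ ♟ ♟ ♝ ♟ ♟ ♟ ♟│7
6│· · · · · · · ♞│6
5│· ♗ · ♟ · · · ·│5
4│· · · · ♙ · · ·│4
3│· · ♘ · · · · ·│3
2│♙ ♙ ♕ ♙ · ♙ ♙ ♙│2
1│♖ · ♗ · ♔ · · ♖│1
  ─────────────────
  a b c d e f g h

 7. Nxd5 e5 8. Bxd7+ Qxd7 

  a b c d e f g h
  ─────────────────
8│♜ · · · ♚ ♝ · ♜│8
7│♟ ♟ ♟ ♛ · ♟ ♟ ♟│7
6│· · · · · · · ♞│6
5│· · · ♘ ♟ · · ·│5
4│· · · · ♙ · · ·│4
3│· · · · · · · ·│3
2│♙ ♙ ♕ ♙ · ♙ ♙ ♙│2
1│♖ · ♗ · ♔ · · ♖│1
  ─────────────────
  a b c d e f g h

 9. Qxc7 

  a b c d e f g h
  ─────────────────
8│♜ · · · ♚ ♝ · ♜│8
7│♟ ♟ ♕ ♛ · ♟ ♟ ♟│7
6│· · · · · · · ♞│6
5│· · · ♘ ♟ · · ·│5
4│· · · · ♙ · · ·│4
3│· · · · · · · ·│3
2│♙ ♙ · ♙ · ♙ ♙ ♙│2
1│♖ · ♗ · ♔ · · ♖│1
  ─────────────────
  a b c d e f g h


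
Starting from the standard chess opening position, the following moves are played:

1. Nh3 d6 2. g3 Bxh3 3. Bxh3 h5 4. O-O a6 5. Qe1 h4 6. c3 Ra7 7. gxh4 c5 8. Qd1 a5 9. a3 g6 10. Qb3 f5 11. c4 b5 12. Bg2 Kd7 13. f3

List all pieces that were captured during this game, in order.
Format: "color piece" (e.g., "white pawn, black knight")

Tracking captures:
  Bxh3: captured white knight
  Bxh3: captured black bishop
  gxh4: captured black pawn

white knight, black bishop, black pawn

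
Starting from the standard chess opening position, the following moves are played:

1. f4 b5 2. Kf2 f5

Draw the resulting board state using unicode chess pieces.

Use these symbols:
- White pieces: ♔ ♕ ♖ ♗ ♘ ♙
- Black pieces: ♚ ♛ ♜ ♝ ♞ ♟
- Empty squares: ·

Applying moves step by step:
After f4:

♜ ♞ ♝ ♛ ♚ ♝ ♞ ♜
♟ ♟ ♟ ♟ ♟ ♟ ♟ ♟
· · · · · · · ·
· · · · · · · ·
· · · · · ♙ · ·
· · · · · · · ·
♙ ♙ ♙ ♙ ♙ · ♙ ♙
♖ ♘ ♗ ♕ ♔ ♗ ♘ ♖


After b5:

♜ ♞ ♝ ♛ ♚ ♝ ♞ ♜
♟ · ♟ ♟ ♟ ♟ ♟ ♟
· · · · · · · ·
· ♟ · · · · · ·
· · · · · ♙ · ·
· · · · · · · ·
♙ ♙ ♙ ♙ ♙ · ♙ ♙
♖ ♘ ♗ ♕ ♔ ♗ ♘ ♖


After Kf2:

♜ ♞ ♝ ♛ ♚ ♝ ♞ ♜
♟ · ♟ ♟ ♟ ♟ ♟ ♟
· · · · · · · ·
· ♟ · · · · · ·
· · · · · ♙ · ·
· · · · · · · ·
♙ ♙ ♙ ♙ ♙ ♔ ♙ ♙
♖ ♘ ♗ ♕ · ♗ ♘ ♖


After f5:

♜ ♞ ♝ ♛ ♚ ♝ ♞ ♜
♟ · ♟ ♟ ♟ · ♟ ♟
· · · · · · · ·
· ♟ · · · ♟ · ·
· · · · · ♙ · ·
· · · · · · · ·
♙ ♙ ♙ ♙ ♙ ♔ ♙ ♙
♖ ♘ ♗ ♕ · ♗ ♘ ♖



  a b c d e f g h
  ─────────────────
8│♜ ♞ ♝ ♛ ♚ ♝ ♞ ♜│8
7│♟ · ♟ ♟ ♟ · ♟ ♟│7
6│· · · · · · · ·│6
5│· ♟ · · · ♟ · ·│5
4│· · · · · ♙ · ·│4
3│· · · · · · · ·│3
2│♙ ♙ ♙ ♙ ♙ ♔ ♙ ♙│2
1│♖ ♘ ♗ ♕ · ♗ ♘ ♖│1
  ─────────────────
  a b c d e f g h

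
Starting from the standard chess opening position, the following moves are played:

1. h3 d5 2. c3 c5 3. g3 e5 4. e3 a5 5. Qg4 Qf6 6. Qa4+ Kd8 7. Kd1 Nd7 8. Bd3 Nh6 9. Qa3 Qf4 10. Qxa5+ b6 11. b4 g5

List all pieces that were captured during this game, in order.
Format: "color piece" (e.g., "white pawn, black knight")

Tracking captures:
  Qxa5+: captured black pawn

black pawn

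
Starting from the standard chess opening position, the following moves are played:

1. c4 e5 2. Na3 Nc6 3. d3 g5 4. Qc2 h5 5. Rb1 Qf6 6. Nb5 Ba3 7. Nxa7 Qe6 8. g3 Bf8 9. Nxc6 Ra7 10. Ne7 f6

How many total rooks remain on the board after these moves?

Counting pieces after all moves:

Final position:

  a b c d e f g h
  ─────────────────
8│· · ♝ · ♚ ♝ ♞ ♜│8
7│♜ ♟ ♟ ♟ ♘ · · ·│7
6│· · · · ♛ ♟ · ·│6
5│· · · · ♟ · ♟ ♟│5
4│· · ♙ · · · · ·│4
3│· · · ♙ · · ♙ ·│3
2│♙ ♙ ♕ · ♙ ♙ · ♙│2
1│· ♖ ♗ · ♔ ♗ ♘ ♖│1
  ─────────────────
  a b c d e f g h


4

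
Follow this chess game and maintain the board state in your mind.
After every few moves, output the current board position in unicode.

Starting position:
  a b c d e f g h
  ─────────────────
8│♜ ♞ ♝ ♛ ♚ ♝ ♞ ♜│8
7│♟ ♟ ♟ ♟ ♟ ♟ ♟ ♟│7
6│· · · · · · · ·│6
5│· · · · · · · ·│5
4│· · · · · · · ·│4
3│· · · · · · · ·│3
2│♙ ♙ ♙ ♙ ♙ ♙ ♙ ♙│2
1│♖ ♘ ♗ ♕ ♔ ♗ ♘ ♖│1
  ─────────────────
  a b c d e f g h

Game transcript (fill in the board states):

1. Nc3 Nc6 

  a b c d e f g h
  ─────────────────
8│♜ · ♝ ♛ ♚ ♝ ♞ ♜│8
7│♟ ♟ ♟ ♟ ♟ ♟ ♟ ♟│7
6│· · ♞ · · · · ·│6
5│· · · · · · · ·│5
4│· · · · · · · ·│4
3│· · ♘ · · · · ·│3
2│♙ ♙ ♙ ♙ ♙ ♙ ♙ ♙│2
1│♖ · ♗ ♕ ♔ ♗ ♘ ♖│1
  ─────────────────
  a b c d e f g h

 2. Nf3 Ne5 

  a b c d e f g h
  ─────────────────
8│♜ · ♝ ♛ ♚ ♝ ♞ ♜│8
7│♟ ♟ ♟ ♟ ♟ ♟ ♟ ♟│7
6│· · · · · · · ·│6
5│· · · · ♞ · · ·│5
4│· · · · · · · ·│4
3│· · ♘ · · ♘ · ·│3
2│♙ ♙ ♙ ♙ ♙ ♙ ♙ ♙│2
1│♖ · ♗ ♕ ♔ ♗ · ♖│1
  ─────────────────
  a b c d e f g h

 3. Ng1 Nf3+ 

  a b c d e f g h
  ─────────────────
8│♜ · ♝ ♛ ♚ ♝ ♞ ♜│8
7│♟ ♟ ♟ ♟ ♟ ♟ ♟ ♟│7
6│· · · · · · · ·│6
5│· · · · · · · ·│5
4│· · · · · · · ·│4
3│· · ♘ · · ♞ · ·│3
2│♙ ♙ ♙ ♙ ♙ ♙ ♙ ♙│2
1│♖ · ♗ ♕ ♔ ♗ ♘ ♖│1
  ─────────────────
  a b c d e f g h

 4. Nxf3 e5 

  a b c d e f g h
  ─────────────────
8│♜ · ♝ ♛ ♚ ♝ ♞ ♜│8
7│♟ ♟ ♟ ♟ · ♟ ♟ ♟│7
6│· · · · · · · ·│6
5│· · · · ♟ · · ·│5
4│· · · · · · · ·│4
3│· · ♘ · · ♘ · ·│3
2│♙ ♙ ♙ ♙ ♙ ♙ ♙ ♙│2
1│♖ · ♗ ♕ ♔ ♗ · ♖│1
  ─────────────────
  a b c d e f g h



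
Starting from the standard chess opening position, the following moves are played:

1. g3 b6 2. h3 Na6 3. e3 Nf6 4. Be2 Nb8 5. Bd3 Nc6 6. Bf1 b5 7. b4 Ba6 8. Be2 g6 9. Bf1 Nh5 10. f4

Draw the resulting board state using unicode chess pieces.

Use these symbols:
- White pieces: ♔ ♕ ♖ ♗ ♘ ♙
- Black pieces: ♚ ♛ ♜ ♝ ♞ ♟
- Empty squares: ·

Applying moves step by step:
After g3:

♜ ♞ ♝ ♛ ♚ ♝ ♞ ♜
♟ ♟ ♟ ♟ ♟ ♟ ♟ ♟
· · · · · · · ·
· · · · · · · ·
· · · · · · · ·
· · · · · · ♙ ·
♙ ♙ ♙ ♙ ♙ ♙ · ♙
♖ ♘ ♗ ♕ ♔ ♗ ♘ ♖


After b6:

♜ ♞ ♝ ♛ ♚ ♝ ♞ ♜
♟ · ♟ ♟ ♟ ♟ ♟ ♟
· ♟ · · · · · ·
· · · · · · · ·
· · · · · · · ·
· · · · · · ♙ ·
♙ ♙ ♙ ♙ ♙ ♙ · ♙
♖ ♘ ♗ ♕ ♔ ♗ ♘ ♖


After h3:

♜ ♞ ♝ ♛ ♚ ♝ ♞ ♜
♟ · ♟ ♟ ♟ ♟ ♟ ♟
· ♟ · · · · · ·
· · · · · · · ·
· · · · · · · ·
· · · · · · ♙ ♙
♙ ♙ ♙ ♙ ♙ ♙ · ·
♖ ♘ ♗ ♕ ♔ ♗ ♘ ♖


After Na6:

♜ · ♝ ♛ ♚ ♝ ♞ ♜
♟ · ♟ ♟ ♟ ♟ ♟ ♟
♞ ♟ · · · · · ·
· · · · · · · ·
· · · · · · · ·
· · · · · · ♙ ♙
♙ ♙ ♙ ♙ ♙ ♙ · ·
♖ ♘ ♗ ♕ ♔ ♗ ♘ ♖


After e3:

♜ · ♝ ♛ ♚ ♝ ♞ ♜
♟ · ♟ ♟ ♟ ♟ ♟ ♟
♞ ♟ · · · · · ·
· · · · · · · ·
· · · · · · · ·
· · · · ♙ · ♙ ♙
♙ ♙ ♙ ♙ · ♙ · ·
♖ ♘ ♗ ♕ ♔ ♗ ♘ ♖


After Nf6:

♜ · ♝ ♛ ♚ ♝ · ♜
♟ · ♟ ♟ ♟ ♟ ♟ ♟
♞ ♟ · · · ♞ · ·
· · · · · · · ·
· · · · · · · ·
· · · · ♙ · ♙ ♙
♙ ♙ ♙ ♙ · ♙ · ·
♖ ♘ ♗ ♕ ♔ ♗ ♘ ♖


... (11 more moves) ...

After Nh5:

♜ · · ♛ ♚ ♝ · ♜
♟ · ♟ ♟ ♟ ♟ · ♟
♝ · ♞ · · · ♟ ·
· ♟ · · · · · ♞
· ♙ · · · · · ·
· · · · ♙ · ♙ ♙
♙ · ♙ ♙ · ♙ · ·
♖ ♘ ♗ ♕ ♔ ♗ ♘ ♖


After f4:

♜ · · ♛ ♚ ♝ · ♜
♟ · ♟ ♟ ♟ ♟ · ♟
♝ · ♞ · · · ♟ ·
· ♟ · · · · · ♞
· ♙ · · · ♙ · ·
· · · · ♙ · ♙ ♙
♙ · ♙ ♙ · · · ·
♖ ♘ ♗ ♕ ♔ ♗ ♘ ♖



  a b c d e f g h
  ─────────────────
8│♜ · · ♛ ♚ ♝ · ♜│8
7│♟ · ♟ ♟ ♟ ♟ · ♟│7
6│♝ · ♞ · · · ♟ ·│6
5│· ♟ · · · · · ♞│5
4│· ♙ · · · ♙ · ·│4
3│· · · · ♙ · ♙ ♙│3
2│♙ · ♙ ♙ · · · ·│2
1│♖ ♘ ♗ ♕ ♔ ♗ ♘ ♖│1
  ─────────────────
  a b c d e f g h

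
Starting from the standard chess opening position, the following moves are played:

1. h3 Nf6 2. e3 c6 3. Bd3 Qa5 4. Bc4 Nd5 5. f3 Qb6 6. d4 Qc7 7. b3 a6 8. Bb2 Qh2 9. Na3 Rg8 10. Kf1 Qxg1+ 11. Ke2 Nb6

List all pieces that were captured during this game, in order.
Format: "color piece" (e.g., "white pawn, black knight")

Tracking captures:
  Qxg1+: captured white knight

white knight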